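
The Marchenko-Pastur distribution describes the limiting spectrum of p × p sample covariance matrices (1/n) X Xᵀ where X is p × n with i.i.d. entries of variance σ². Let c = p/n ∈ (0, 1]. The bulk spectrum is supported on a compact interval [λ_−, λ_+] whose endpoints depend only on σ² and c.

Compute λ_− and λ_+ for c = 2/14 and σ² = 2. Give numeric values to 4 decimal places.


c = 2/14 = 0.142857; √c = 0.377964.
λ_− = σ² (1 − √c)² = 2 · (1 − 0.377964)² = 2 · (0.622036)² = 0.773856.
λ_+ = σ² (1 + √c)² = 2 · (1 + 0.377964)² = 2 · (1.377964)² = 3.797572.

Rounded to 4 decimal places: λ_− ≈ 0.7739, λ_+ ≈ 3.7976.


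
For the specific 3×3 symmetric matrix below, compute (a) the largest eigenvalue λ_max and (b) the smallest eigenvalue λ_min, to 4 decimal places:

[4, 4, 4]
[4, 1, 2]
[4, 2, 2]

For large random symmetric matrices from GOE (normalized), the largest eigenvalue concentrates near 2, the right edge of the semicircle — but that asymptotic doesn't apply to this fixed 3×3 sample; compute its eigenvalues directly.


Since M is real symmetric, all three eigenvalues are real; they are the roots of det(λI − M) = λ³ − (tr M) λ² + s λ − det M, where s is the sum of the principal 2×2 minors.
tr M = 4 + 1 + 2 = 7.
s = (4·1 − 4²) + (4·2 − 4²) + (1·2 − 2²) = -12 + (-8) + (-2) = -22.
det M (expand along row 1) = 4·(-2) − 4·0 + 4·4 = 8.
Characteristic polynomial: λ³ − 7λ² − 22λ − 8 = 0.
Substitute λ = y + (tr M)/3 = y + 2.333333 to remove the quadratic term: y³ + p·y + q = 0 with p = s − (tr M)²/3 = -38.333333 and q = −2(tr M)³/27 + (tr M)·s/3 − det M = -84.740741.
Three real roots ⇒ use the trigonometric (Viète) form: r = 2√(−p/3) = 7.149204, φ = arccos(3q/(p·r)) = arccos(0.927640) = 0.382754 rad.
y_k = r·cos(φ/3 − 2πk/3) for k = 0, 1, 2 gives y = 7.091096, -2.757762, -4.333333.
λ_k = y_k + 2.333333 gives λ = 9.4244, -0.4244, -2.0000 (check: the sum is 7.0000 = tr M).

Hence λ_max = 9.4244 and λ_min = -2.0000.


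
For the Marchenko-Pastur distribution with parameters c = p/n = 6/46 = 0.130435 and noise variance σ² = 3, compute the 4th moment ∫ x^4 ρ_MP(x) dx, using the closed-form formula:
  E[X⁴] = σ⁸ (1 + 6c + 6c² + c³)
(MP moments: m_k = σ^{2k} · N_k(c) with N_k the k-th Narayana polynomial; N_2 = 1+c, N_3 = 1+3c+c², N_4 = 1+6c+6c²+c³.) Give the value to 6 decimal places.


E[X⁴] = σ⁸ (1 + 6c + 6c² + c³) (fourth MP moment). With σ² = 3 (so σ⁸ = 81) and c = 6/46 = 0.130435: E[X⁴] = 81 · (1 + 6·0.130435 + 6·(0.130435)² + (0.130435)³) = 81 · 1.886907.

So E[X^4] = 152.839484.


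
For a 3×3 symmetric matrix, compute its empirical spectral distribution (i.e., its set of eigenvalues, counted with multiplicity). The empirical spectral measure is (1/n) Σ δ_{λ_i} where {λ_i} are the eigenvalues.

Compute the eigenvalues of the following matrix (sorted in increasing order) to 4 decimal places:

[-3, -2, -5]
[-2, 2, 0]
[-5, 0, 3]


Since M is real symmetric, all three eigenvalues are real; they are the roots of det(λI − M) = λ³ − (tr M) λ² + s λ − det M, where s is the sum of the principal 2×2 minors.
tr M = -3 + 2 + 3 = 2.
s = ((-3)·2 − (-2)²) + ((-3)·3 − (-5)²) + (2·3 − 0²) = -10 + (-34) + 6 = -38.
det M (expand along row 1) = (-3)·6 − (-2)·(-6) + (-5)·10 = -80.
Characteristic polynomial: λ³ − 2λ² − 38λ + 80 = 0.
Substitute λ = y + (tr M)/3 = y + 0.666667 to remove the quadratic term: y³ + p·y + q = 0 with p = s − (tr M)²/3 = -39.333333 and q = −2(tr M)³/27 + (tr M)·s/3 − det M = 54.074074.
Three real roots ⇒ use the trigonometric (Viète) form: r = 2√(−p/3) = 7.241854, φ = arccos(3q/(p·r)) = arccos(-0.569508) = 2.176704 rad.
y_k = r·cos(φ/3 − 2πk/3) for k = 0, 1, 2 gives y = 5.417795, 1.452707, -6.870502.
λ_k = y_k + 0.666667 gives λ = 6.0845, 2.1194, -6.2038 (check: the sum is 2.0000 = tr M).

Eigenvalues sorted in increasing order: [-6.2038, 2.1194, 6.0845].


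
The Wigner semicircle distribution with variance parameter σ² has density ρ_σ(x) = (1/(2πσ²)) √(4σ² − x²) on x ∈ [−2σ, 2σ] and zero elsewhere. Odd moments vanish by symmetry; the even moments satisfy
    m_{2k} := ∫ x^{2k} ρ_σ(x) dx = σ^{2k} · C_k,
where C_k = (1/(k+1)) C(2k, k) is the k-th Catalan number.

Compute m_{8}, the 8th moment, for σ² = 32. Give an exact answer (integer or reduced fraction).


By the scaled semicircle moment identity, m_{2k} = σ^{2k} · C_k with k = 4.
C_4 = (1/(k+1)) · C(2k, k) = (1/5) · C(8, 4) = (1/5) · 70 = 14.
σ^{2k} = (σ²)^k = (32)^4 = 1048576.

Therefore m_{8} = σ^{8} · C_4 = 1048576 · 14 = 14680064.


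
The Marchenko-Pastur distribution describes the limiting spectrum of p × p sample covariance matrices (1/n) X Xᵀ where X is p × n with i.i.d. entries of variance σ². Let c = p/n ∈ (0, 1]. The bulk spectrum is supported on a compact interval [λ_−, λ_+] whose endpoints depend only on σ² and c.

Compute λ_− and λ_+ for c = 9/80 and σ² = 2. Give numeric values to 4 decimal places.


c = 9/80 = 0.112500; √c = 0.335410.
λ_− = σ² (1 − √c)² = 2 · (1 − 0.335410)² = 2 · (0.664590)² = 0.883359.
λ_+ = σ² (1 + √c)² = 2 · (1 + 0.335410)² = 2 · (1.335410)² = 3.566641.

Rounded to 4 decimal places: λ_− ≈ 0.8834, λ_+ ≈ 3.5666.


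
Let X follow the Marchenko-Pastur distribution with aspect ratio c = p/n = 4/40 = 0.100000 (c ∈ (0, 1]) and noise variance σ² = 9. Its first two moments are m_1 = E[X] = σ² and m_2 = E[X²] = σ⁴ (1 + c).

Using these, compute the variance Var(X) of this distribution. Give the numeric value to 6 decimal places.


m_1 = E[X] = σ² = 9, so m_1² = 81.
m_2 = E[X²] = σ⁴ (1 + c) = 81 · (1 + 0.100000) = 81 · 1.100000 = 89.100000.
(Note m_2 − m_1² simplifies to c · σ⁴ = 0.100000 · 81.)

Var(X) = m_2 − m_1² = 89.100000 − 81 = 8.100000.


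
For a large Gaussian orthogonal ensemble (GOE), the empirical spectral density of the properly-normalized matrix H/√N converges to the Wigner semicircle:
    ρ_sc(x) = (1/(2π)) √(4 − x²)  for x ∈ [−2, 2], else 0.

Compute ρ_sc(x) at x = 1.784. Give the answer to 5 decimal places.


ρ_sc(x) = (1/(2π)) √(4 − x²). With x = 1.784:
  4 − x² = 4 − (1.784)² = 4 − 3.182656 = 0.817344.
  √(4 − x²) = 0.904071.
  1/(2π) = 0.159155.
  ρ_sc(1.784) = 0.159155 · 0.904071 = 0.143887.

Rounded to 5 decimal places: ρ_sc(1.784) ≈ 0.14389.


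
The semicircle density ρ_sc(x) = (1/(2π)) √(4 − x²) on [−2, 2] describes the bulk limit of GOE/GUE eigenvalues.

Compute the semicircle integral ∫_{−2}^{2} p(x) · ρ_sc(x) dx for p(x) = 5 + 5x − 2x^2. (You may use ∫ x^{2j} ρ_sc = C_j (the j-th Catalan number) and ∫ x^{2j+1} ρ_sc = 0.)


Write p(x) = Σ a_i x^i, split into monomials and integrate each against ρ_sc separately.
Using ∫ x^{2j} ρ_sc = C_j = (1/(j+1)) C(2j, j) (Catalan numbers) and ∫ x^{2j+1} ρ_sc = 0 (odd monomials vanish by symmetry):
  i = 0 (even): a_0 · C_{0} = 5 · 1 = 5
  i = 1 (odd): ∫ x^1 ρ_sc = 0 (vanishes)
  i = 2 (even): a_2 · C_{1} = -2 · 1 = -2

Summing the contributions: ∫_{−2}^{2} p(x) ρ_sc(x) dx = 5 + (-2) = 3.


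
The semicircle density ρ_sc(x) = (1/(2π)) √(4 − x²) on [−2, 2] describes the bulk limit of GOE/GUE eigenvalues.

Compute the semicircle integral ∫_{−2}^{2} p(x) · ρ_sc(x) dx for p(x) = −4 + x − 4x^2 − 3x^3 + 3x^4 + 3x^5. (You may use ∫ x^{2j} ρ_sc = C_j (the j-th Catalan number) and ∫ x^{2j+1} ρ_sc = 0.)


Write p(x) = Σ a_i x^i, split into monomials and integrate each against ρ_sc separately.
Using ∫ x^{2j} ρ_sc = C_j = (1/(j+1)) C(2j, j) (Catalan numbers) and ∫ x^{2j+1} ρ_sc = 0 (odd monomials vanish by symmetry):
  i = 0 (even): a_0 · C_{0} = -4 · 1 = -4
  i = 1 (odd): ∫ x^1 ρ_sc = 0 (vanishes)
  i = 2 (even): a_2 · C_{1} = -4 · 1 = -4
  i = 3 (odd): ∫ x^3 ρ_sc = 0 (vanishes)
  i = 4 (even): a_4 · C_{2} = 3 · 2 = 6
  i = 5 (odd): ∫ x^5 ρ_sc = 0 (vanishes)

Summing the contributions: ∫_{−2}^{2} p(x) ρ_sc(x) dx = (-4) + (-4) + 6 = -2.


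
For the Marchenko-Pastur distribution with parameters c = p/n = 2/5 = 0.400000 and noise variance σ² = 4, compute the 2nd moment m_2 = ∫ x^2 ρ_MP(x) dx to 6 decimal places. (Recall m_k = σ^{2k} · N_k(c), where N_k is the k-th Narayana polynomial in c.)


E[X²] = σ⁴ (1 + c) (second MP moment). With σ² = 4 (so σ⁴ = 16) and c = 2/5 = 0.400000: E[X²] = 16 · (1 + 0.400000) = 16 · 1.400000.

So E[X^2] = 22.400000.


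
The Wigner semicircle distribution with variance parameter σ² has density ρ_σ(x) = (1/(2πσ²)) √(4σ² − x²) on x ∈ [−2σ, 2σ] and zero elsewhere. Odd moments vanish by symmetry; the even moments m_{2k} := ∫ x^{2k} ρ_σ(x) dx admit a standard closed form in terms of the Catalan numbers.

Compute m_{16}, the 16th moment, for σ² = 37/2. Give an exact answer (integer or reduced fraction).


By the scaled semicircle moment identity, m_{2k} = σ^{2k} · C_k with k = 8.
C_8 = (1/(k+1)) · C(2k, k) = (1/9) · C(16, 8) = (1/9) · 12870 = 1430.
σ^{2k} = (σ²)^k = (37/2)^8 = 3512479453921/256.

Therefore m_{16} = σ^{16} · C_8 = (3512479453921/256) · 1430 = 2511422809553515/128.


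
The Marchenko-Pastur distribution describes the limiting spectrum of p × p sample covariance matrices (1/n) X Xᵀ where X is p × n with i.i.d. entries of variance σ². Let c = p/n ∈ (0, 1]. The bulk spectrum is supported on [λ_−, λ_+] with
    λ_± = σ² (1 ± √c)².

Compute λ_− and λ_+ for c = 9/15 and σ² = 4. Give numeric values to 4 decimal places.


c = 9/15 = 0.600000; √c = 0.774597.
λ_− = σ² (1 − √c)² = 4 · (1 − 0.774597)² = 4 · (0.225403)² = 0.203227.
λ_+ = σ² (1 + √c)² = 4 · (1 + 0.774597)² = 4 · (1.774597)² = 12.596773.

Rounded to 4 decimal places: λ_− ≈ 0.2032, λ_+ ≈ 12.5968.


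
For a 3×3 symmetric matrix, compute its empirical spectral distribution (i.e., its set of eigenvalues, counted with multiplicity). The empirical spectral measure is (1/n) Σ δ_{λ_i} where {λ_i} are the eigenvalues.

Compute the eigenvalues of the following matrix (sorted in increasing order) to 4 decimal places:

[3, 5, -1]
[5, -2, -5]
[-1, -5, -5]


Since M is real symmetric, all three eigenvalues are real; they are the roots of det(λI − M) = λ³ − (tr M) λ² + s λ − det M, where s is the sum of the principal 2×2 minors.
tr M = 3 + (-2) + (-5) = -4.
s = (3·(-2) − 5²) + (3·(-5) − (-1)²) + ((-2)·(-5) − (-5)²) = -31 + (-16) + (-15) = -62.
det M (expand along row 1) = 3·(-15) − 5·(-30) + (-1)·(-27) = 132.
Characteristic polynomial: λ³ + 4λ² − 62λ − 132 = 0.
Substitute λ = y + (tr M)/3 = y − 1.333333 to remove the quadratic term: y³ + p·y + q = 0 with p = s − (tr M)²/3 = -67.333333 and q = −2(tr M)³/27 + (tr M)·s/3 − det M = -44.592593.
Three real roots ⇒ use the trigonometric (Viète) form: r = 2√(−p/3) = 9.475114, φ = arccos(3q/(p·r)) = arccos(0.209686) = 1.359543 rad.
y_k = r·cos(φ/3 − 2πk/3) for k = 0, 1, 2 gives y = 8.518686, -0.666667, -7.852019.
λ_k = y_k − 1.333333 gives λ = 7.1854, -2.0000, -9.1854 (check: the sum is -4.0000 = tr M).

Eigenvalues sorted in increasing order: [-9.1854, -2.0000, 7.1854].


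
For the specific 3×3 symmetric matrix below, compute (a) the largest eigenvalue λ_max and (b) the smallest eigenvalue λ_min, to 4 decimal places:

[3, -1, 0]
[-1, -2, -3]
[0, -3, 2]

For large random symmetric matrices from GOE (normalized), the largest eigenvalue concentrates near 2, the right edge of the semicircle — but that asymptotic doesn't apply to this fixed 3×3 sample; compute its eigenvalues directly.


Since M is real symmetric, all three eigenvalues are real; they are the roots of det(λI − M) = λ³ − (tr M) λ² + s λ − det M, where s is the sum of the principal 2×2 minors.
tr M = 3 + (-2) + 2 = 3.
s = (3·(-2) − (-1)²) + (3·2 − 0²) + ((-2)·2 − (-3)²) = -7 + 6 + (-13) = -14.
det M (expand along row 1) = 3·(-13) − (-1)·(-2) + 0·3 = -41.
Characteristic polynomial: λ³ − 3λ² − 14λ + 41 = 0.
Substitute λ = y + (tr M)/3 = y + 1.000000 to remove the quadratic term: y³ + p·y + q = 0 with p = s − (tr M)²/3 = -17.000000 and q = −2(tr M)³/27 + (tr M)·s/3 − det M = 25.000000.
Three real roots ⇒ use the trigonometric (Viète) form: r = 2√(−p/3) = 4.760952, φ = arccos(3q/(p·r)) = arccos(-0.926656) = 2.756213 rad.
y_k = r·cos(φ/3 − 2πk/3) for k = 0, 1, 2 gives y = 2.889060, 1.832664, -4.721724.
λ_k = y_k + 1.000000 gives λ = 3.8891, 2.8327, -3.7217 (check: the sum is 3.0000 = tr M).

Hence λ_max = 3.8891 and λ_min = -3.7217.


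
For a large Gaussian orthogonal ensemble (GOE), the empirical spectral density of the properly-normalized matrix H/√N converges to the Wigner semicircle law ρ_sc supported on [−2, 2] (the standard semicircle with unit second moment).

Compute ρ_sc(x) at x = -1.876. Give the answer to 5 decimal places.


ρ_sc(x) = (1/(2π)) √(4 − x²). With x = -1.876:
  4 − x² = 4 − (-1.876)² = 4 − 3.519376 = 0.480624.
  √(4 − x²) = 0.693271.
  1/(2π) = 0.159155.
  ρ_sc(-1.876) = 0.159155 · 0.693271 = 0.110337.

Rounded to 5 decimal places: ρ_sc(-1.876) ≈ 0.11034.


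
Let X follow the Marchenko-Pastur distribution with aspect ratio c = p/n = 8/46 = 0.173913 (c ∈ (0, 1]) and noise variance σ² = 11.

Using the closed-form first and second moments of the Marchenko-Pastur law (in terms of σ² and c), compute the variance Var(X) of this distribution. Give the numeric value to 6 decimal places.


Recall the MP moments m_1 = E[X] = σ² and m_2 = E[X²] = σ⁴ (1 + c).
m_1 = E[X] = σ² = 11, so m_1² = 121.
m_2 = E[X²] = σ⁴ (1 + c) = 121 · (1 + 0.173913) = 121 · 1.173913 = 142.043478.
(Note m_2 − m_1² simplifies to c · σ⁴ = 0.173913 · 121.)

Var(X) = m_2 − m_1² = 142.043478 − 121 = 21.043478.


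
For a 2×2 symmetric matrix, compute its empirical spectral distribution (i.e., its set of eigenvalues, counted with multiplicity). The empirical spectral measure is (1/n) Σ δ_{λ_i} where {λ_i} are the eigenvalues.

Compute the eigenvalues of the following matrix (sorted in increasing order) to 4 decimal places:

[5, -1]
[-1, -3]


Since M is real symmetric, both eigenvalues are real; they are the roots of det(λI − M) = λ² − (tr M) λ + det M.
tr M = 5 + (-3) = 2.
det M = 5·(-3) − (-1)² = -15 − 1 = -16.
Characteristic polynomial: λ² − 2λ − 16 = 0.
Discriminant Δ = (tr M)² − 4·det M = 4 − (-64) = 68; √Δ = 8.246211.
λ = (tr M ± √Δ)/2 = (2 ± 8.246211)/2, giving (tr M − √Δ)/2 = -3.1231 and (tr M + √Δ)/2 = 5.1231.

Eigenvalues sorted in increasing order: [-3.1231, 5.1231].


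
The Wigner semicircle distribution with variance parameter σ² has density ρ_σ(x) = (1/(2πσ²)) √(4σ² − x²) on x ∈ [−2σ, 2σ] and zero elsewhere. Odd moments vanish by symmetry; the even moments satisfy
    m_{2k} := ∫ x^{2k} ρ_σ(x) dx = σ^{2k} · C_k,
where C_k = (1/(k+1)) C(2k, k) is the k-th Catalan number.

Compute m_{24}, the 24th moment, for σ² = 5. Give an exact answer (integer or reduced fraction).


By the scaled semicircle moment identity, m_{2k} = σ^{2k} · C_k with k = 12.
C_12 = (1/(k+1)) · C(2k, k) = (1/13) · C(24, 12) = (1/13) · 2704156 = 208012.
σ^{2k} = (σ²)^k = (5)^12 = 244140625.

Therefore m_{24} = σ^{24} · C_12 = 244140625 · 208012 = 50784179687500.


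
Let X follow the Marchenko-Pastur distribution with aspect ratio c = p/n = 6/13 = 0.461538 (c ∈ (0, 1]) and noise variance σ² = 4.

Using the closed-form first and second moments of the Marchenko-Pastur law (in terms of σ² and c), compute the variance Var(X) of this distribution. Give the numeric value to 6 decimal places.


Recall the MP moments m_1 = E[X] = σ² and m_2 = E[X²] = σ⁴ (1 + c).
m_1 = E[X] = σ² = 4, so m_1² = 16.
m_2 = E[X²] = σ⁴ (1 + c) = 16 · (1 + 0.461538) = 16 · 1.461538 = 23.384615.
(Note m_2 − m_1² simplifies to c · σ⁴ = 0.461538 · 16.)

Var(X) = m_2 − m_1² = 23.384615 − 16 = 7.384615.


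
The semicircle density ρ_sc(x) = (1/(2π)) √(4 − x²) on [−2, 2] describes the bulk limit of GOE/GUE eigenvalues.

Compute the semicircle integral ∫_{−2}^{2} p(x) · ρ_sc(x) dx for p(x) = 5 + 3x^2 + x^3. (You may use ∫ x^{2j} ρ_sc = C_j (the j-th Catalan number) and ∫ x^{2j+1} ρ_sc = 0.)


Write p(x) = Σ a_i x^i, split into monomials and integrate each against ρ_sc separately.
Using ∫ x^{2j} ρ_sc = C_j = (1/(j+1)) C(2j, j) (Catalan numbers) and ∫ x^{2j+1} ρ_sc = 0 (odd monomials vanish by symmetry):
  i = 0 (even): a_0 · C_{0} = 5 · 1 = 5
  i = 2 (even): a_2 · C_{1} = 3 · 1 = 3
  i = 3 (odd): ∫ x^3 ρ_sc = 0 (vanishes)

Summing the contributions: ∫_{−2}^{2} p(x) ρ_sc(x) dx = 5 + 3 = 8.


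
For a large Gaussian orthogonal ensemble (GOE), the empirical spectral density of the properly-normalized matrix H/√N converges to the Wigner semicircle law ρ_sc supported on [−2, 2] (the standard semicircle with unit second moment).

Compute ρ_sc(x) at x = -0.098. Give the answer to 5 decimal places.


ρ_sc(x) = (1/(2π)) √(4 − x²). With x = -0.098:
  4 − x² = 4 − (-0.098)² = 4 − 0.009604 = 3.990396.
  √(4 − x²) = 1.997598.
  1/(2π) = 0.159155.
  ρ_sc(-0.098) = 0.159155 · 1.997598 = 0.317928.

Rounded to 5 decimal places: ρ_sc(-0.098) ≈ 0.31793.


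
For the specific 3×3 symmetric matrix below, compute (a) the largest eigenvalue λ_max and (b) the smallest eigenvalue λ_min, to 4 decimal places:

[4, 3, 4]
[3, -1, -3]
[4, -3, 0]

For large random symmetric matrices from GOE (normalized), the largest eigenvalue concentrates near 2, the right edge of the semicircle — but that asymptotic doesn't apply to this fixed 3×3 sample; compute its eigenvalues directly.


Since M is real symmetric, all three eigenvalues are real; they are the roots of det(λI − M) = λ³ − (tr M) λ² + s λ − det M, where s is the sum of the principal 2×2 minors.
tr M = 4 + (-1) + 0 = 3.
s = (4·(-1) − 3²) + (4·0 − 4²) + ((-1)·0 − (-3)²) = -13 + (-16) + (-9) = -38.
det M (expand along row 1) = 4·(-9) − 3·12 + 4·(-5) = -92.
Characteristic polynomial: λ³ − 3λ² − 38λ + 92 = 0.
Substitute λ = y + (tr M)/3 = y + 1.000000 to remove the quadratic term: y³ + p·y + q = 0 with p = s − (tr M)²/3 = -41.000000 and q = −2(tr M)³/27 + (tr M)·s/3 − det M = 52.000000.
Three real roots ⇒ use the trigonometric (Viète) form: r = 2√(−p/3) = 7.393691, φ = arccos(3q/(p·r)) = arccos(-0.514611) = 2.111351 rad.
y_k = r·cos(φ/3 − 2πk/3) for k = 0, 1, 2 gives y = 5.636945, 1.325034, -6.961978.
λ_k = y_k + 1.000000 gives λ = 6.6369, 2.3250, -5.9620 (check: the sum is 3.0000 = tr M).

Hence λ_max = 6.6369 and λ_min = -5.9620.


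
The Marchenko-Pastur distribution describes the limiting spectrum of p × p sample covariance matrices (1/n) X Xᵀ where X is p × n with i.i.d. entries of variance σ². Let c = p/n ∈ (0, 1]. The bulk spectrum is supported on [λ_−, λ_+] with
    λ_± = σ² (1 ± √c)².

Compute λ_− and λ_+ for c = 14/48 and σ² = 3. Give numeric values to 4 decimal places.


c = 14/48 = 0.291667; √c = 0.540062.
λ_− = σ² (1 − √c)² = 3 · (1 − 0.540062)² = 3 · (0.459938)² = 0.634630.
λ_+ = σ² (1 + √c)² = 3 · (1 + 0.540062)² = 3 · (1.540062)² = 7.115370.

Rounded to 4 decimal places: λ_− ≈ 0.6346, λ_+ ≈ 7.1154.


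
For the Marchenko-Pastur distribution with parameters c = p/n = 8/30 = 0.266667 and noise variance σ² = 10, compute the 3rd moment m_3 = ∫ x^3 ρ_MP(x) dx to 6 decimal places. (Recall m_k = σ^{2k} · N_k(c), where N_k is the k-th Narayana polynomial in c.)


E[X³] = σ⁶ (1 + 3c + c²) (third MP moment). With σ² = 10 (so σ⁶ = 1000) and c = 8/30 = 0.266667: E[X³] = 1000 · (1 + 3·0.266667 + (0.266667)²) = 1000 · 1.871111.

So E[X^3] = 1871.111111.


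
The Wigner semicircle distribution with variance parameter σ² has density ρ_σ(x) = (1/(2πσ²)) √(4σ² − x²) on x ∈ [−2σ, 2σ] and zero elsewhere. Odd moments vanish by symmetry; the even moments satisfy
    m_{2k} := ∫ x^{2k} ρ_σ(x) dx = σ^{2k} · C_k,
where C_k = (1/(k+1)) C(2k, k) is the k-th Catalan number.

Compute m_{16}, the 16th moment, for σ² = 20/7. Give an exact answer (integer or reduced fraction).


By the scaled semicircle moment identity, m_{2k} = σ^{2k} · C_k with k = 8.
C_8 = (1/(k+1)) · C(2k, k) = (1/9) · C(16, 8) = (1/9) · 12870 = 1430.
σ^{2k} = (σ²)^k = (20/7)^8 = 25600000000/5764801.

Therefore m_{16} = σ^{16} · C_8 = (25600000000/5764801) · 1430 = 36608000000000/5764801.


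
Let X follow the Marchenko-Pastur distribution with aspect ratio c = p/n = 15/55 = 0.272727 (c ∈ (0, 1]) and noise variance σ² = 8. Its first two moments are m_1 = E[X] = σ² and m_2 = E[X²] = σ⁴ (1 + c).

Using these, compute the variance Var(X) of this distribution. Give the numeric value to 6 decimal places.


m_1 = E[X] = σ² = 8, so m_1² = 64.
m_2 = E[X²] = σ⁴ (1 + c) = 64 · (1 + 0.272727) = 64 · 1.272727 = 81.454545.
(Note m_2 − m_1² simplifies to c · σ⁴ = 0.272727 · 64.)

Var(X) = m_2 − m_1² = 81.454545 − 64 = 17.454545.


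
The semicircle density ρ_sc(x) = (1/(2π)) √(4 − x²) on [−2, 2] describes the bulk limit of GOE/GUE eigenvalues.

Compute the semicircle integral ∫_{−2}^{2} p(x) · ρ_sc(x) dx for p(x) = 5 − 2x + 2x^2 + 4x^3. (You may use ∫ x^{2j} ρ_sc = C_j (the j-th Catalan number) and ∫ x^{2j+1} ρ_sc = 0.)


Write p(x) = Σ a_i x^i, split into monomials and integrate each against ρ_sc separately.
Using ∫ x^{2j} ρ_sc = C_j = (1/(j+1)) C(2j, j) (Catalan numbers) and ∫ x^{2j+1} ρ_sc = 0 (odd monomials vanish by symmetry):
  i = 0 (even): a_0 · C_{0} = 5 · 1 = 5
  i = 1 (odd): ∫ x^1 ρ_sc = 0 (vanishes)
  i = 2 (even): a_2 · C_{1} = 2 · 1 = 2
  i = 3 (odd): ∫ x^3 ρ_sc = 0 (vanishes)

Summing the contributions: ∫_{−2}^{2} p(x) ρ_sc(x) dx = 5 + 2 = 7.


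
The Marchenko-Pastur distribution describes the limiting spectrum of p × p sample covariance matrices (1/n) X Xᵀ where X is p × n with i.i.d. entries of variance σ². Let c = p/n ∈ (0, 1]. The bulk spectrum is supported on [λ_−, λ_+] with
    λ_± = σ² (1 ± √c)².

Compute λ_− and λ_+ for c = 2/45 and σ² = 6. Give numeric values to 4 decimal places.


c = 2/45 = 0.044444; √c = 0.210819.
λ_− = σ² (1 − √c)² = 6 · (1 − 0.210819)² = 6 · (0.789181)² = 3.736845.
λ_+ = σ² (1 + √c)² = 6 · (1 + 0.210819)² = 6 · (1.210819)² = 8.796489.

Rounded to 4 decimal places: λ_− ≈ 3.7368, λ_+ ≈ 8.7965.


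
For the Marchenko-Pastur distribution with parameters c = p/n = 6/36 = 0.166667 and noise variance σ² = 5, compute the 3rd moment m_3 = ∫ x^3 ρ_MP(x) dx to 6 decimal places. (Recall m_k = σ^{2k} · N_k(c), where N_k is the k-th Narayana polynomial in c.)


E[X³] = σ⁶ (1 + 3c + c²) (third MP moment). With σ² = 5 (so σ⁶ = 125) and c = 6/36 = 0.166667: E[X³] = 125 · (1 + 3·0.166667 + (0.166667)²) = 125 · 1.527778.

So E[X^3] = 190.972222.


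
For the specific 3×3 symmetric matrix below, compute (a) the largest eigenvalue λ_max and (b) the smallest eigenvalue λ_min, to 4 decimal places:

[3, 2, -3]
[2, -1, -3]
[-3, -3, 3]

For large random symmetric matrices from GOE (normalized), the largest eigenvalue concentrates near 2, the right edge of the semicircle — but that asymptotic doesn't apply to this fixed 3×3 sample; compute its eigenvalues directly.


Since M is real symmetric, all three eigenvalues are real; they are the roots of det(λI − M) = λ³ − (tr M) λ² + s λ − det M, where s is the sum of the principal 2×2 minors.
tr M = 3 + (-1) + 3 = 5.
s = (3·(-1) − 2²) + (3·3 − (-3)²) + ((-1)·3 − (-3)²) = -7 + 0 + (-12) = -19.
det M (expand along row 1) = 3·(-12) − 2·(-3) + (-3)·(-9) = -3.
Characteristic polynomial: λ³ − 5λ² − 19λ + 3 = 0.
Substitute λ = y + (tr M)/3 = y + 1.666667 to remove the quadratic term: y³ + p·y + q = 0 with p = s − (tr M)²/3 = -27.333333 and q = −2(tr M)³/27 + (tr M)·s/3 − det M = -37.925926.
Three real roots ⇒ use the trigonometric (Viète) form: r = 2√(−p/3) = 6.036923, φ = arccos(3q/(p·r)) = arccos(0.689524) = 0.809965 rad.
y_k = r·cos(φ/3 − 2πk/3) for k = 0, 1, 2 gives y = 5.818230, -1.514667, -4.303563.
λ_k = y_k + 1.666667 gives λ = 7.4849, 0.1520, -2.6369 (check: the sum is 5.0000 = tr M).

Hence λ_max = 7.4849 and λ_min = -2.6369.


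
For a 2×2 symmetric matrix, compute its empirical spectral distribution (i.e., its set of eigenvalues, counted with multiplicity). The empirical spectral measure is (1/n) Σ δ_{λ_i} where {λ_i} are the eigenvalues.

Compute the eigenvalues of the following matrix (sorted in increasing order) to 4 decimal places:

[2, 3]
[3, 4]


Since M is real symmetric, both eigenvalues are real; they are the roots of det(λI − M) = λ² − (tr M) λ + det M.
tr M = 2 + 4 = 6.
det M = 2·4 − 3² = 8 − 9 = -1.
Characteristic polynomial: λ² − 6λ − 1 = 0.
Discriminant Δ = (tr M)² − 4·det M = 36 − (-4) = 40; √Δ = 6.324555.
λ = (tr M ± √Δ)/2 = (6 ± 6.324555)/2, giving (tr M − √Δ)/2 = -0.1623 and (tr M + √Δ)/2 = 6.1623.

Eigenvalues sorted in increasing order: [-0.1623, 6.1623].


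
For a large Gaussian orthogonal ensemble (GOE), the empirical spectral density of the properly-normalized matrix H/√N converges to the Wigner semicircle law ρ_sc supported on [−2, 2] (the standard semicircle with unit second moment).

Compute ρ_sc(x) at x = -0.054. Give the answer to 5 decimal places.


ρ_sc(x) = (1/(2π)) √(4 − x²). With x = -0.054:
  4 − x² = 4 − (-0.054)² = 4 − 0.002916 = 3.997084.
  √(4 − x²) = 1.999271.
  1/(2π) = 0.159155.
  ρ_sc(-0.054) = 0.159155 · 1.999271 = 0.318194.

Rounded to 5 decimal places: ρ_sc(-0.054) ≈ 0.31819.


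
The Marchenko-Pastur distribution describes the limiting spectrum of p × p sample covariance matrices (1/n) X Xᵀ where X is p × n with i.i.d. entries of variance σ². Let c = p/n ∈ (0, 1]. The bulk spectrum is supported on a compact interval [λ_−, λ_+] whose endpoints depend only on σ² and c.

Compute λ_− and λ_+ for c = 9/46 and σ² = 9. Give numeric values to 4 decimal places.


c = 9/46 = 0.195652; √c = 0.442326.
λ_− = σ² (1 − √c)² = 9 · (1 − 0.442326)² = 9 · (0.557674)² = 2.799004.
λ_+ = σ² (1 + √c)² = 9 · (1 + 0.442326)² = 9 · (1.442326)² = 18.722735.

Rounded to 4 decimal places: λ_− ≈ 2.7990, λ_+ ≈ 18.7227.


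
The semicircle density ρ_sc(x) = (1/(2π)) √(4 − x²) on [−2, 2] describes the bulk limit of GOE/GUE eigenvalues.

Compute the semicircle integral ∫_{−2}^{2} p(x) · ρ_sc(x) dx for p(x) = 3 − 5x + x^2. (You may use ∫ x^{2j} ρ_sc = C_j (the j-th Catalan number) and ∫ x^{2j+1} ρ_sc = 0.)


Write p(x) = Σ a_i x^i, split into monomials and integrate each against ρ_sc separately.
Using ∫ x^{2j} ρ_sc = C_j = (1/(j+1)) C(2j, j) (Catalan numbers) and ∫ x^{2j+1} ρ_sc = 0 (odd monomials vanish by symmetry):
  i = 0 (even): a_0 · C_{0} = 3 · 1 = 3
  i = 1 (odd): ∫ x^1 ρ_sc = 0 (vanishes)
  i = 2 (even): a_2 · C_{1} = 1 · 1 = 1

Summing the contributions: ∫_{−2}^{2} p(x) ρ_sc(x) dx = 3 + 1 = 4.


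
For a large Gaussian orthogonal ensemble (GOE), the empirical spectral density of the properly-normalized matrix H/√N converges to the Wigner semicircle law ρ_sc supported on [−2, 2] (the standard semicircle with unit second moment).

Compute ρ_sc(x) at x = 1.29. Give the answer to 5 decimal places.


ρ_sc(x) = (1/(2π)) √(4 − x²). With x = 1.29:
  4 − x² = 4 − (1.29)² = 4 − 1.664100 = 2.335900.
  √(4 − x²) = 1.528365.
  1/(2π) = 0.159155.
  ρ_sc(1.29) = 0.159155 · 1.528365 = 0.243247.

Rounded to 5 decimal places: ρ_sc(1.29) ≈ 0.24325.


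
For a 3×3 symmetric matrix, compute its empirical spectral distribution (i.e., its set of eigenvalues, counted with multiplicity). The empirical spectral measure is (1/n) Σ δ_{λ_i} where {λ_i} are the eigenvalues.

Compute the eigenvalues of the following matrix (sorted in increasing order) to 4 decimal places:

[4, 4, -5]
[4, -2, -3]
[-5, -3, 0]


Since M is real symmetric, all three eigenvalues are real; they are the roots of det(λI − M) = λ³ − (tr M) λ² + s λ − det M, where s is the sum of the principal 2×2 minors.
tr M = 4 + (-2) + 0 = 2.
s = (4·(-2) − 4²) + (4·0 − (-5)²) + ((-2)·0 − (-3)²) = -24 + (-25) + (-9) = -58.
det M (expand along row 1) = 4·(-9) − 4·(-15) + (-5)·(-22) = 134.
Characteristic polynomial: λ³ − 2λ² − 58λ − 134 = 0.
Substitute λ = y + (tr M)/3 = y + 0.666667 to remove the quadratic term: y³ + p·y + q = 0 with p = s − (tr M)²/3 = -59.333333 and q = −2(tr M)³/27 + (tr M)·s/3 − det M = -173.259259.
Three real roots ⇒ use the trigonometric (Viète) form: r = 2√(−p/3) = 8.894443, φ = arccos(3q/(p·r)) = arccos(0.984918) = 0.173895 rad.
y_k = r·cos(φ/3 − 2πk/3) for k = 0, 1, 2 gives y = 8.879504, -3.993509, -4.885996.
λ_k = y_k + 0.666667 gives λ = 9.5462, -3.3268, -4.2193 (check: the sum is 2.0000 = tr M).

Eigenvalues sorted in increasing order: [-4.2193, -3.3268, 9.5462].


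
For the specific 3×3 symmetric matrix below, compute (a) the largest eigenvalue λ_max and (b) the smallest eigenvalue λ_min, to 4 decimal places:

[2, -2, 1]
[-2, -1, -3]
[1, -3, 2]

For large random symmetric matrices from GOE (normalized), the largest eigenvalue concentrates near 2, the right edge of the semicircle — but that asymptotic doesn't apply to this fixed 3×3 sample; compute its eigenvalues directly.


Since M is real symmetric, all three eigenvalues are real; they are the roots of det(λI − M) = λ³ − (tr M) λ² + s λ − det M, where s is the sum of the principal 2×2 minors.
tr M = 2 + (-1) + 2 = 3.
s = (2·(-1) − (-2)²) + (2·2 − 1²) + ((-1)·2 − (-3)²) = -6 + 3 + (-11) = -14.
det M (expand along row 1) = 2·(-11) − (-2)·(-1) + 1·7 = -17.
Characteristic polynomial: λ³ − 3λ² − 14λ + 17 = 0.
Substitute λ = y + (tr M)/3 = y + 1.000000 to remove the quadratic term: y³ + p·y + q = 0 with p = s − (tr M)²/3 = -17.000000 and q = −2(tr M)³/27 + (tr M)·s/3 − det M = 1.000000.
Three real roots ⇒ use the trigonometric (Viète) form: r = 2√(−p/3) = 4.760952, φ = arccos(3q/(p·r)) = arccos(-0.037066) = 1.607871 rad.
y_k = r·cos(φ/3 − 2πk/3) for k = 0, 1, 2 gives y = 4.093373, 0.058836, -4.152209.
λ_k = y_k + 1.000000 gives λ = 5.0934, 1.0588, -3.1522 (check: the sum is 3.0000 = tr M).

Hence λ_max = 5.0934 and λ_min = -3.1522.


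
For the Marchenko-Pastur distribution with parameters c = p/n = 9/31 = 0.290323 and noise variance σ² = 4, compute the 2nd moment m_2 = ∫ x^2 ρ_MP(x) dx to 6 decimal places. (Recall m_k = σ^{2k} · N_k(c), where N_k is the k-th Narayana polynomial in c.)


E[X²] = σ⁴ (1 + c) (second MP moment). With σ² = 4 (so σ⁴ = 16) and c = 9/31 = 0.290323: E[X²] = 16 · (1 + 0.290323) = 16 · 1.290323.

So E[X^2] = 20.645161.


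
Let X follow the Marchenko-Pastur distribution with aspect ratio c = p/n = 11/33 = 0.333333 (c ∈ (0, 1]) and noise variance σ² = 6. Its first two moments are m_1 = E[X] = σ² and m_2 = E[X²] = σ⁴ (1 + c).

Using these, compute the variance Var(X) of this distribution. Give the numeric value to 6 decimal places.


m_1 = E[X] = σ² = 6, so m_1² = 36.
m_2 = E[X²] = σ⁴ (1 + c) = 36 · (1 + 0.333333) = 36 · 1.333333 = 48.000000.
(Note m_2 − m_1² simplifies to c · σ⁴ = 0.333333 · 36.)

Var(X) = m_2 − m_1² = 48.000000 − 36 = 12.000000.


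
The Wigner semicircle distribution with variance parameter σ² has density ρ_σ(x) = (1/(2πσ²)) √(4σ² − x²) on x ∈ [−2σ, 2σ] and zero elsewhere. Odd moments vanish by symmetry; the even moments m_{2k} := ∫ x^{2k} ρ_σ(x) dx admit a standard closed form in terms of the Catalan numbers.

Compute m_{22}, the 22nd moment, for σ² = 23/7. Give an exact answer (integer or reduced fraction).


By the scaled semicircle moment identity, m_{2k} = σ^{2k} · C_k with k = 11.
C_11 = (1/(k+1)) · C(2k, k) = (1/12) · C(22, 11) = (1/12) · 705432 = 58786.
σ^{2k} = (σ²)^k = (23/7)^11 = 952809757913927/1977326743.

Therefore m_{22} = σ^{22} · C_11 = (952809757913927/1977326743) · 58786 = 8001696346961158946/282475249.


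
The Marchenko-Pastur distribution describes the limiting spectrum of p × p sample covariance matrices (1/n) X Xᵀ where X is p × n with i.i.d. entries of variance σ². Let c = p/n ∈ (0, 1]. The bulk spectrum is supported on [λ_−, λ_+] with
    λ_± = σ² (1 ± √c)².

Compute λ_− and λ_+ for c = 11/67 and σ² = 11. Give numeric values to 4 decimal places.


c = 11/67 = 0.164179; √c = 0.405190.
λ_− = σ² (1 − √c)² = 11 · (1 − 0.405190)² = 11 · (0.594810)² = 3.891786.
λ_+ = σ² (1 + √c)² = 11 · (1 + 0.405190)² = 11 · (1.405190)² = 21.720155.

Rounded to 4 decimal places: λ_− ≈ 3.8918, λ_+ ≈ 21.7202.


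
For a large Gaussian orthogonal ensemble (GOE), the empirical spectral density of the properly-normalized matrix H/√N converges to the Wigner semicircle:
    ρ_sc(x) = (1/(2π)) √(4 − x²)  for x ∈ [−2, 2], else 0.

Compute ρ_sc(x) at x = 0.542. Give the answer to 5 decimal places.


ρ_sc(x) = (1/(2π)) √(4 − x²). With x = 0.542:
  4 − x² = 4 − (0.542)² = 4 − 0.293764 = 3.706236.
  √(4 − x²) = 1.925159.
  1/(2π) = 0.159155.
  ρ_sc(0.542) = 0.159155 · 1.925159 = 0.306399.

Rounded to 5 decimal places: ρ_sc(0.542) ≈ 0.30640.


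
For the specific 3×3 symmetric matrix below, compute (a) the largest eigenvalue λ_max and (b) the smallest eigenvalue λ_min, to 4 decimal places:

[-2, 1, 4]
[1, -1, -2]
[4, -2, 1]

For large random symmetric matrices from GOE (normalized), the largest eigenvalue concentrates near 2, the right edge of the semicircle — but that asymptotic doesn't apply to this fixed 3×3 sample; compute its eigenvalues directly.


Since M is real symmetric, all three eigenvalues are real; they are the roots of det(λI − M) = λ³ − (tr M) λ² + s λ − det M, where s is the sum of the principal 2×2 minors.
tr M = -2 + (-1) + 1 = -2.
s = ((-2)·(-1) − 1²) + ((-2)·1 − 4²) + ((-1)·1 − (-2)²) = 1 + (-18) + (-5) = -22.
det M (expand along row 1) = (-2)·(-5) − 1·9 + 4·2 = 9.
Characteristic polynomial: λ³ + 2λ² − 22λ − 9 = 0.
Substitute λ = y + (tr M)/3 = y − 0.666667 to remove the quadratic term: y³ + p·y + q = 0 with p = s − (tr M)²/3 = -23.333333 and q = −2(tr M)³/27 + (tr M)·s/3 − det M = 6.259259.
Three real roots ⇒ use the trigonometric (Viète) form: r = 2√(−p/3) = 5.577734, φ = arccos(3q/(p·r)) = arccos(-0.144281) = 1.715583 rad.
y_k = r·cos(φ/3 − 2πk/3) for k = 0, 1, 2 gives y = 4.690290, 0.269089, -4.959379.
λ_k = y_k − 0.666667 gives λ = 4.0236, -0.3976, -5.6260 (check: the sum is -2.0000 = tr M).

Hence λ_max = 4.0236 and λ_min = -5.6260.


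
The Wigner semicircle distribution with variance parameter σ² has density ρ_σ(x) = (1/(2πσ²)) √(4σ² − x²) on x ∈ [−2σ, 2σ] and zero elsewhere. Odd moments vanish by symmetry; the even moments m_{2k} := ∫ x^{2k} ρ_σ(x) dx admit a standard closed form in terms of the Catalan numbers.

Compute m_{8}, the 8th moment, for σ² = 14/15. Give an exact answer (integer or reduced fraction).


By the scaled semicircle moment identity, m_{2k} = σ^{2k} · C_k with k = 4.
C_4 = (1/(k+1)) · C(2k, k) = (1/5) · C(8, 4) = (1/5) · 70 = 14.
σ^{2k} = (σ²)^k = (14/15)^4 = 38416/50625.

Therefore m_{8} = σ^{8} · C_4 = (38416/50625) · 14 = 537824/50625.


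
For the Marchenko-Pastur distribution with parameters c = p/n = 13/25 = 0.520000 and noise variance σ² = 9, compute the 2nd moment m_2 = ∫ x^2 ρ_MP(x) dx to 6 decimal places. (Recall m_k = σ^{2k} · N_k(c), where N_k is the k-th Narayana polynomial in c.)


E[X²] = σ⁴ (1 + c) (second MP moment). With σ² = 9 (so σ⁴ = 81) and c = 13/25 = 0.520000: E[X²] = 81 · (1 + 0.520000) = 81 · 1.520000.

So E[X^2] = 123.120000.


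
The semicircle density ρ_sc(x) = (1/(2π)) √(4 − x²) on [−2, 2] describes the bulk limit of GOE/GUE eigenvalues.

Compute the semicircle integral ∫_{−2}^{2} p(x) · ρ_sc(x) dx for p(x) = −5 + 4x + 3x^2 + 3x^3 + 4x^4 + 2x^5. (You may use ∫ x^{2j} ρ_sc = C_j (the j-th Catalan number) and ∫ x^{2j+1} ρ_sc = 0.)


Write p(x) = Σ a_i x^i, split into monomials and integrate each against ρ_sc separately.
Using ∫ x^{2j} ρ_sc = C_j = (1/(j+1)) C(2j, j) (Catalan numbers) and ∫ x^{2j+1} ρ_sc = 0 (odd monomials vanish by symmetry):
  i = 0 (even): a_0 · C_{0} = -5 · 1 = -5
  i = 1 (odd): ∫ x^1 ρ_sc = 0 (vanishes)
  i = 2 (even): a_2 · C_{1} = 3 · 1 = 3
  i = 3 (odd): ∫ x^3 ρ_sc = 0 (vanishes)
  i = 4 (even): a_4 · C_{2} = 4 · 2 = 8
  i = 5 (odd): ∫ x^5 ρ_sc = 0 (vanishes)

Summing the contributions: ∫_{−2}^{2} p(x) ρ_sc(x) dx = (-5) + 3 + 8 = 6.


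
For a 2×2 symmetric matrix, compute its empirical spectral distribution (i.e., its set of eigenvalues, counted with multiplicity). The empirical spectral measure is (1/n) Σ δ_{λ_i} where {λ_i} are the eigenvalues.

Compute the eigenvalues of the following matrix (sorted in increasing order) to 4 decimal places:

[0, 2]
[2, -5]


Since M is real symmetric, both eigenvalues are real; they are the roots of det(λI − M) = λ² − (tr M) λ + det M.
tr M = 0 + (-5) = -5.
det M = 0·(-5) − 2² = 0 − 4 = -4.
Characteristic polynomial: λ² + 5λ − 4 = 0.
Discriminant Δ = (tr M)² − 4·det M = 25 − (-16) = 41; √Δ = 6.403124.
λ = (tr M ± √Δ)/2 = (-5 ± 6.403124)/2, giving (tr M − √Δ)/2 = -5.7016 and (tr M + √Δ)/2 = 0.7016.

Eigenvalues sorted in increasing order: [-5.7016, 0.7016].


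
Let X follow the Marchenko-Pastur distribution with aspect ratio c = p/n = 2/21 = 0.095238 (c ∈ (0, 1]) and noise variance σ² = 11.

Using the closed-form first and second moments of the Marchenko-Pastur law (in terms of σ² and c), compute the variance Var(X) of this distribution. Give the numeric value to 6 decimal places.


Recall the MP moments m_1 = E[X] = σ² and m_2 = E[X²] = σ⁴ (1 + c).
m_1 = E[X] = σ² = 11, so m_1² = 121.
m_2 = E[X²] = σ⁴ (1 + c) = 121 · (1 + 0.095238) = 121 · 1.095238 = 132.523810.
(Note m_2 − m_1² simplifies to c · σ⁴ = 0.095238 · 121.)

Var(X) = m_2 − m_1² = 132.523810 − 121 = 11.523810.


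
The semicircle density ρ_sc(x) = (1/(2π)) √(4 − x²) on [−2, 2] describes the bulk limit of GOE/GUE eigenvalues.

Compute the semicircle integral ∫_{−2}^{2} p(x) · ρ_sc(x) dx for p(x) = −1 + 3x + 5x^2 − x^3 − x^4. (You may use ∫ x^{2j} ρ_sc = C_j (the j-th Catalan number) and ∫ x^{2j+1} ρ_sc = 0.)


Write p(x) = Σ a_i x^i, split into monomials and integrate each against ρ_sc separately.
Using ∫ x^{2j} ρ_sc = C_j = (1/(j+1)) C(2j, j) (Catalan numbers) and ∫ x^{2j+1} ρ_sc = 0 (odd monomials vanish by symmetry):
  i = 0 (even): a_0 · C_{0} = -1 · 1 = -1
  i = 1 (odd): ∫ x^1 ρ_sc = 0 (vanishes)
  i = 2 (even): a_2 · C_{1} = 5 · 1 = 5
  i = 3 (odd): ∫ x^3 ρ_sc = 0 (vanishes)
  i = 4 (even): a_4 · C_{2} = -1 · 2 = -2

Summing the contributions: ∫_{−2}^{2} p(x) ρ_sc(x) dx = (-1) + 5 + (-2) = 2.


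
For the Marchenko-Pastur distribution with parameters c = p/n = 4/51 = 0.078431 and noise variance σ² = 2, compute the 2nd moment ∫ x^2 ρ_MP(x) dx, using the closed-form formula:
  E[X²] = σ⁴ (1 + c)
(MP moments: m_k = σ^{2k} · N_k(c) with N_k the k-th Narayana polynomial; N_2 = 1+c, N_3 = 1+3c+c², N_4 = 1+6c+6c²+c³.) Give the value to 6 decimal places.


E[X²] = σ⁴ (1 + c) (second MP moment). With σ² = 2 (so σ⁴ = 4) and c = 4/51 = 0.078431: E[X²] = 4 · (1 + 0.078431) = 4 · 1.078431.

So E[X^2] = 4.313725.
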